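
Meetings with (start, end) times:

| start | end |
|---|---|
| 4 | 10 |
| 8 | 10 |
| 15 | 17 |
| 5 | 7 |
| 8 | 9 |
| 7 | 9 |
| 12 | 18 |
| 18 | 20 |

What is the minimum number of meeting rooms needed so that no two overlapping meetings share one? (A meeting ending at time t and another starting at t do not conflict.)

starts: [4, 5, 7, 8, 8, 12, 15, 18]
ends:   [7, 9, 9, 10, 10, 17, 18, 20]
s4→1 s5→2 e7→1 s7→2 s8→3 s8→4  — peak 4.

4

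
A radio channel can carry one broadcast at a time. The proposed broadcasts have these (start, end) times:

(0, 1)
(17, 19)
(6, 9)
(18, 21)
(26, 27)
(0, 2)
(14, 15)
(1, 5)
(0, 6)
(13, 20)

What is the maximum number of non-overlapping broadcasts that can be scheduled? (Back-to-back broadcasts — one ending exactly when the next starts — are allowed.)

6

Order by finish time; keep every interval that doesn't clash with the previous kept one.
By end time: (0,1), (0,2), (1,5), (0,6), (6,9), (14,15), (17,19), (13,20), (18,21), (26,27).
Pick (0,1); next start ≥ 1 → (1,5); next start ≥ 5 → (6,9); next start ≥ 9 → (14,15); next start ≥ 15 → (17,19); next start ≥ 19 → (26,27).
Selected 6 broadcasts.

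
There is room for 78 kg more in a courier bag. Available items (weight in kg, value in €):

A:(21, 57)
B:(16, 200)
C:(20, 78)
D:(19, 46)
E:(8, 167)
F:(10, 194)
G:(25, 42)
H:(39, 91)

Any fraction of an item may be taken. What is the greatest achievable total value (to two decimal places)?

Order: E (167/8=20.88) > F (194/10=19.40) > B (200/16=12.50) > C (78/20=3.90) > A (57/21=2.71) > D (46/19=2.42) > H (91/39=2.33) > G (42/25=1.68)
Fill: take E (8 @ 167) → take F (10 @ 194) → take B (16 @ 200) → take C (20 @ 78) → take A (21 @ 57) → take 3/19 of D → 7.26; 78/78 used.
Total value = 703.26

703.26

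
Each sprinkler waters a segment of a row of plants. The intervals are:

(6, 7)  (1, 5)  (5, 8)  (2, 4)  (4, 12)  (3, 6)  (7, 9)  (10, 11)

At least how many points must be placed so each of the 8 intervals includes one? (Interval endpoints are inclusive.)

Sorted: [2,4] [1,5] [3,6] [6,7] [5,8] [7,9] [10,11] [4,12]
{[2,4],[1,5],[3,6]} hit by 4; {[6,7],[5,8],[7,9]} hit by 7; {[10,11],[4,12]} hit by 11.
Points: 4, 7, 11 (3 total).

3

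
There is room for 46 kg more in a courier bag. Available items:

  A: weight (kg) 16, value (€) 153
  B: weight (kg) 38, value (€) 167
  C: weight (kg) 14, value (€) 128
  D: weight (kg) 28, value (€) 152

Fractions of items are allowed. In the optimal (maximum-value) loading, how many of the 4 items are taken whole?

Order: A (153/16=9.56) > C (128/14=9.14) > D (152/28=5.43) > B (167/38=4.39)
Fill: take A (16 @ 153) → take C (14 @ 128) → take 16/28 of D → 86.86; 46/46 used.
2 item(s) taken whole; one partial (take 16/28 of D).

2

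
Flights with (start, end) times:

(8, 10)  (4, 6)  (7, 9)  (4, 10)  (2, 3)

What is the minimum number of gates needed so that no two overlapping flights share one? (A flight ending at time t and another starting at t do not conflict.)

3

Count concurrent intervals with a sweep; the peak is the room count.
Events (time:±→running): 2:+→1 3:-→0 4:+→1 4:+→2 6:-→1 7:+→2 8:+→3 … peak 3.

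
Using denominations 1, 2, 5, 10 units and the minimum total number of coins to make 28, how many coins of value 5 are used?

1

28 = 2×10 + 1×5 + 1×2 + 1×1
Count of 5: 1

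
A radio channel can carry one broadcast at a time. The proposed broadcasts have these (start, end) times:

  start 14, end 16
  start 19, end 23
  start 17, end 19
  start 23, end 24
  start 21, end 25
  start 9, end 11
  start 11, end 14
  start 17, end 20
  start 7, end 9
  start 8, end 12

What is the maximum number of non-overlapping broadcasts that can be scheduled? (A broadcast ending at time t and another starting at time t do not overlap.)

Sorted by end: (7,9)  (9,11)  (8,12)  (11,14)  (14,16)  (17,19)  (17,20)  (19,23)  (23,24)  (21,25)
take (7,9); take (9,11); skip (8,12); take (11,14); take (14,16); take (17,19); take (19,23); take (23,24); skip (21,25).
Selected 7 broadcasts.

7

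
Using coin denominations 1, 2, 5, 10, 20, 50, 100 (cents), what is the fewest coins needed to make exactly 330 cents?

5

330 − 3×100→30 − 1×20→10 − 1×10→0
Total coins = 3 + 1 + 1 = 5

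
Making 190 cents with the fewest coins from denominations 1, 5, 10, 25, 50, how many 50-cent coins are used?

3

190 = 3×50 + 1×25 + 1×10 + 1×5
Count of 50: 3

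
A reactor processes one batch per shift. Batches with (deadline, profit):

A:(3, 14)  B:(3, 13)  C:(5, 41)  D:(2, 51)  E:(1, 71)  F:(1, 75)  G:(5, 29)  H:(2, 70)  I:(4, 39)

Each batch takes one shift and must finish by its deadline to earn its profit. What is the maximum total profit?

254

Take jobs in profit order; each goes to the latest open slot no later than its deadline.
By profit: F(d1,75), E(d1,71), H(d2,70), D(d2,51), C(d5,41), I(d4,39), G(d5,29), A(d3,14), B(d3,13)
F→slot 1; E skipped; H→slot 2; D skipped; C→slot 5; I→slot 4; G→slot 3; A skipped; B skipped.
Profit = 75 + 70 + 29 + 39 + 41 = 254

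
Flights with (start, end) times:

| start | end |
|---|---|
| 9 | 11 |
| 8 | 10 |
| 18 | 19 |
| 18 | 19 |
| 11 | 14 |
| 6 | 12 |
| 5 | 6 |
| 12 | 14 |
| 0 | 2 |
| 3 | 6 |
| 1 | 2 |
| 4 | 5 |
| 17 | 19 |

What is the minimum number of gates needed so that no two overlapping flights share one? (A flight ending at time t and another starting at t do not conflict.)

3

The answer is the maximum number of intervals overlapping at any instant.
Events (time:±→running): 0:+→1 1:+→2 2:-→1 2:-→0 3:+→1 4:+→2 5:-→1 5:+→2 6:-→1 6:-→0 6:+→1 8:+→2 9:+→3 … peak 3.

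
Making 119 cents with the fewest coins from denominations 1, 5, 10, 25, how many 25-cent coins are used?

119 − 4×25→19 − 1×10→9 − 1×5→4 − 4×1→0
Count of 25: 4

4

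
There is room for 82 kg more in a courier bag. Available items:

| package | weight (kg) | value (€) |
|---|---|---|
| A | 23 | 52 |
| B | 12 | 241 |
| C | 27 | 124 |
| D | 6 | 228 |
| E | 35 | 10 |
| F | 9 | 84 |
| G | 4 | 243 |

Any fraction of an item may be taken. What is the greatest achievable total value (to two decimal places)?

972.29

Sort by value per unit weight and fill in that order.
Order: G (243/4=60.75) > D (228/6=38.00) > B (241/12=20.08) > F (84/9=9.33) > C (124/27=4.59) > A (52/23=2.26) > E (10/35=0.29)
Fill: take G (4 @ 243) → take D (6 @ 228) → take B (12 @ 241) → take F (9 @ 84) → take C (27 @ 124) → take A (23 @ 52) → take 1/35 of E → 0.29; 82/82 used.
Total value = 972.29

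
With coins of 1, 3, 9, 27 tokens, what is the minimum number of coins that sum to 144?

Greedy: take as many of the largest coin as possible, then repeat with the remainder.
144 − 5×27→9 − 1×9→0
Total coins = 5 + 1 = 6

6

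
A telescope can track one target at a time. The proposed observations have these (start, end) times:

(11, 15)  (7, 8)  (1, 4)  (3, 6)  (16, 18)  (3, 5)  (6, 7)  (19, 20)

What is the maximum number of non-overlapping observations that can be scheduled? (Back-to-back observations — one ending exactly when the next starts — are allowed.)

6

Order by finish time; keep every interval that doesn't clash with the previous kept one.
By end time: (1,4), (3,5), (3,6), (6,7), (7,8), (11,15), (16,18), (19,20).
Pick (1,4); next start ≥ 4 → (6,7); next start ≥ 7 → (7,8); next start ≥ 8 → (11,15); next start ≥ 15 → (16,18); next start ≥ 18 → (19,20).
Selected 6 observations.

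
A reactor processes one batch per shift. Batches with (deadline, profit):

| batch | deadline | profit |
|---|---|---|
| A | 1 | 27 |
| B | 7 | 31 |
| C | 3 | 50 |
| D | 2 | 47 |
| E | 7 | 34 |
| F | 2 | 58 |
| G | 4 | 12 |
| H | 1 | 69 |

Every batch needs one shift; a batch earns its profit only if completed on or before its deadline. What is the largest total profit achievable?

254

Sort by profit descending; place each in the latest free slot ≤ its deadline.
By profit: H(d1,69), F(d2,58), C(d3,50), D(d2,47), E(d7,34), B(d7,31), A(d1,27), G(d4,12)
H→slot 1; F→slot 2; C→slot 3; D skipped; E→slot 7; B→slot 6; A skipped; G→slot 4.
Profit = 69 + 58 + 50 + 12 + 31 + 34 = 254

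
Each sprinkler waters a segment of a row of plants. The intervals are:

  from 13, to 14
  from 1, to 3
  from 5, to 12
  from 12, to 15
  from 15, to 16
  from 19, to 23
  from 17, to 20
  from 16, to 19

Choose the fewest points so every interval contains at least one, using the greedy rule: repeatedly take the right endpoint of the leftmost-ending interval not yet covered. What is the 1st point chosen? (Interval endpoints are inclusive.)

By right end: [1,3]  [5,12]  [13,14]  [12,15]  [15,16]  [16,19]  [17,20]  [19,23]
[1,3] uncovered → point at 3; [5,12] uncovered → point at 12; [13,14] uncovered → point at 14; [15,16] uncovered → point at 16; [17,20] uncovered → point at 20.
Points: 3, 12, 14, 16, 20 (5 total).

3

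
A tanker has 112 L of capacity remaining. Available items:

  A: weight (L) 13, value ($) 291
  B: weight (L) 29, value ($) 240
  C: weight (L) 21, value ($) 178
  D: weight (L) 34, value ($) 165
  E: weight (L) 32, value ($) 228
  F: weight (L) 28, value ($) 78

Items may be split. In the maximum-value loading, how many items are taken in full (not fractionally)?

4

Sort by value per unit weight and fill in that order.
Order: A (291/13=22.38) > C (178/21=8.48) > B (240/29=8.28) > E (228/32=7.12) > D (165/34=4.85) > F (78/28=2.79)
Fill: take A (13 @ 291) → take C (21 @ 178) → take B (29 @ 240) → take E (32 @ 228) → take 17/34 of D → 82.50; 112/112 used.
4 item(s) taken whole; one partial (take 17/34 of D).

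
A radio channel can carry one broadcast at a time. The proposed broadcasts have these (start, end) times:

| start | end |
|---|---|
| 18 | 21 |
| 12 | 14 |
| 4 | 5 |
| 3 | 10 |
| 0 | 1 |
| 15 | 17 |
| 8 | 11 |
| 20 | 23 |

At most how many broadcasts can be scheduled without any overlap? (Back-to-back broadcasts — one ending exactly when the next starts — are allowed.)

By end time: (0,1), (4,5), (3,10), (8,11), (12,14), (15,17), (18,21), (20,23).
Pick (0,1); next start ≥ 1 → (4,5); next start ≥ 5 → (8,11); next start ≥ 11 → (12,14); next start ≥ 14 → (15,17); next start ≥ 17 → (18,21).
Selected 6 broadcasts.

6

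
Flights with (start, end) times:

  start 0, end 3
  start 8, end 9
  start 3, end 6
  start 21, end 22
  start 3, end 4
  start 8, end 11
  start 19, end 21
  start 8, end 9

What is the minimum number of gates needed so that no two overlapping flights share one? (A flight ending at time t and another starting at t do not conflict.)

Events (time:±→running): 0:+→1 3:-→0 3:+→1 3:+→2 4:-→1 6:-→0 8:+→1 8:+→2 8:+→3 … peak 3.

3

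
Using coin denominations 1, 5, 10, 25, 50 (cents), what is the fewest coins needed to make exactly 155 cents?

4

Use the largest denomination that fits, subtract, and repeat.
155 − 3×50→5 − 1×5→0
Total coins = 3 + 1 = 4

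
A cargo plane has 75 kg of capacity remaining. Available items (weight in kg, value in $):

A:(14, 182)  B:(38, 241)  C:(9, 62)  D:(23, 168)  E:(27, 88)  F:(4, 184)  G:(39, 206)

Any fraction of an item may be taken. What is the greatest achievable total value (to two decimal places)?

Sort by value per unit weight and fill in that order.
Order: F (184/4=46.00) > A (182/14=13.00) > D (168/23=7.30) > C (62/9=6.89) > B (241/38=6.34) > G (206/39=5.28) > E (88/27=3.26)
Fill: take F (4 @ 184) → take A (14 @ 182) → take D (23 @ 168) → take C (9 @ 62) → take 25/38 of B → 158.55; 75/75 used.
Total value = 754.55

754.55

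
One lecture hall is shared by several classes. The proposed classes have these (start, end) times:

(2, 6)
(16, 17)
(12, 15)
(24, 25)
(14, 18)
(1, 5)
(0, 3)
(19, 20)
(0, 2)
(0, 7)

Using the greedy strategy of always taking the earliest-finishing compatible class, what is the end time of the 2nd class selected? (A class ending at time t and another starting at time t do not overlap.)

6

Greedy by earliest finish: after sorting by end time, pick each interval compatible with the last pick.
Sorted by end: (0,2)  (0,3)  (1,5)  (2,6)  (0,7)  (12,15)  (16,17)  (14,18)  (19,20)  (24,25)
take (0,2); take (2,6); skip (0,7); take (12,15); take (16,17); take (19,20); take (24,25).
Selected: (0,2) (2,6) (12,15) (16,17) (19,20) (24,25)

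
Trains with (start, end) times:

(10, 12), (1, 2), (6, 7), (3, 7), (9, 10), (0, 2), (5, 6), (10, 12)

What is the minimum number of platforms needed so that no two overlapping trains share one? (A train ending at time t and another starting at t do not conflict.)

2

starts: [0, 1, 3, 5, 6, 9, 10, 10]
ends:   [2, 2, 6, 7, 7, 10, 12, 12]
s0→1 s1→2  — peak 2.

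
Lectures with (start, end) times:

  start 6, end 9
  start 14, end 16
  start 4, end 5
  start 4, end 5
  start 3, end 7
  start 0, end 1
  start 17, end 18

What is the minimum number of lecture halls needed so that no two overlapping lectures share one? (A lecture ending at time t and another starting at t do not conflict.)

The answer is the maximum number of intervals overlapping at any instant.
Events (time:±→running): 0:+→1 1:-→0 3:+→1 4:+→2 4:+→3 … peak 3.

3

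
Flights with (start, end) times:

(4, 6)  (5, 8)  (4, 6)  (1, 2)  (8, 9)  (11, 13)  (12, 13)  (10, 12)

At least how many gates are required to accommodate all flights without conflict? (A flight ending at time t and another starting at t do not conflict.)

3

Count concurrent intervals with a sweep; the peak is the room count.
starts: [1, 4, 4, 5, 8, 10, 11, 12]
ends:   [2, 6, 6, 8, 9, 12, 13, 13]
s1→1 e2→0 s4→1 s4→2 s5→3  — peak 3.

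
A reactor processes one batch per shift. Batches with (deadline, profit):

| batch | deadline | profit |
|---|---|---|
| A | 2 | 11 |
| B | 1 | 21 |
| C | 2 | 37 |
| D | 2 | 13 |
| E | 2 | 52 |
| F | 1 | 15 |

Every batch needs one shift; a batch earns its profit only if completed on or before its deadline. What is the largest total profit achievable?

89

Profit order: E=52 C=37 B=21 F=15 D=13 A=11
Assign: E→slot 2, C→slot 1, B skipped, F skipped, D skipped, A skipped.
Slots: [1:C] [2:E]
Profit = 37 + 52 = 89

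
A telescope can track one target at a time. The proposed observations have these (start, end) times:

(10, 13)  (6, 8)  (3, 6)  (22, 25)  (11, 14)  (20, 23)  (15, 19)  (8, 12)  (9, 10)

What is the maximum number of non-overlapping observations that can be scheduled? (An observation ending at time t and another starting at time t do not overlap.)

Order by finish time; keep every interval that doesn't clash with the previous kept one.
By end time: (3,6), (6,8), (9,10), (8,12), (10,13), (11,14), (15,19), (20,23), (22,25).
Pick (3,6); next start ≥ 6 → (6,8); next start ≥ 8 → (9,10); next start ≥ 10 → (10,13); next start ≥ 13 → (15,19); next start ≥ 19 → (20,23).
Selected 6 observations.

6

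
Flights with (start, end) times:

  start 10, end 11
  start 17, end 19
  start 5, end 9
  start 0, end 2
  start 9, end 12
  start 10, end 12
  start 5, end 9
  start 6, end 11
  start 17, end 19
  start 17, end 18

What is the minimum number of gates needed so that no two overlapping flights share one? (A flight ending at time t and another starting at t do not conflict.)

4

Count concurrent intervals with a sweep; the peak is the room count.
starts: [0, 5, 5, 6, 9, 10, 10, 17, 17, 17]
ends:   [2, 9, 9, 11, 11, 12, 12, 18, 19, 19]
s0→1 e2→0 s5→1 s5→2 s6→3 e9→2 e9→1 s9→2 s10→3 s10→4  — peak 4.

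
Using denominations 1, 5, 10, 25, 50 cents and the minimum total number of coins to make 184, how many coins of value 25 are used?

1

184 − 3×50→34 − 1×25→9 − 1×5→4 − 4×1→0
Count of 25: 1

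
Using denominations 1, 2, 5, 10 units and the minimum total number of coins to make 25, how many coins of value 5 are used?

1

Greedy: take as many of the largest coin as possible, then repeat with the remainder.
25 − 2×10→5 − 1×5→0
Count of 5: 1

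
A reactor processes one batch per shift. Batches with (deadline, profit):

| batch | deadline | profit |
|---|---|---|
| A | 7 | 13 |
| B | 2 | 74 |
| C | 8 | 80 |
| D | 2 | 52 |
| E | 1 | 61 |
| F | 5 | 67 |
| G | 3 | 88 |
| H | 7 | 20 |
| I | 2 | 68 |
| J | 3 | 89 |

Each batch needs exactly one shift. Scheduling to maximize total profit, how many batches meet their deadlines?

Profit order: J=89 G=88 C=80 B=74 I=68 F=67 E=61 D=52 H=20 A=13
Assign: J→slot 3, G→slot 2, C→slot 8, B→slot 1, I skipped, F→slot 5, E skipped, D skipped, H→slot 7, A→slot 6.
Slots: [1:B] [2:G] [3:J] [5:F] [6:A] [7:H] [8:C]
7 of 10 scheduled.

7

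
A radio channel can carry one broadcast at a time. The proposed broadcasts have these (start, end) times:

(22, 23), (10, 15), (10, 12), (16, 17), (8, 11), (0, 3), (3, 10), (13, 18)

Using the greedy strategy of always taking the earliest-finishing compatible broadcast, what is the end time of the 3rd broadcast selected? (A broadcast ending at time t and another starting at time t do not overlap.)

Sort by end time and greedily take each interval whose start is ≥ the last chosen end.
By end time: (0,3), (3,10), (8,11), (10,12), (10,15), (16,17), (13,18), (22,23).
Pick (0,3); next start ≥ 3 → (3,10); next start ≥ 10 → (10,12); next start ≥ 12 → (16,17); next start ≥ 17 → (22,23).
Selected: (0,3) (3,10) (10,12) (16,17) (22,23)

12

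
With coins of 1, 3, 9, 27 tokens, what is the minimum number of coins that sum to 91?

5

91 = 3×27 + 1×9 + 1×1
Total coins = 3 + 1 + 1 = 5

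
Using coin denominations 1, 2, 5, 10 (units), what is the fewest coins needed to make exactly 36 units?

36 = 3×10 + 1×5 + 1×1
Total coins = 3 + 1 + 1 = 5

5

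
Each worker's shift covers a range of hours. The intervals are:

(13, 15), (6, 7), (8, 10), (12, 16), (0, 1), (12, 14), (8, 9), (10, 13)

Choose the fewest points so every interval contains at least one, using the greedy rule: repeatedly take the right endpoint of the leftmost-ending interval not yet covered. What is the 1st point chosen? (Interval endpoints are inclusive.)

Process intervals by earliest right end; each time one isn't hit yet, stab at its right endpoint.
By right end: [0,1]  [6,7]  [8,9]  [8,10]  [10,13]  [12,14]  [13,15]  [12,16]
[0,1] uncovered → point at 1; [6,7] uncovered → point at 7; [8,9] uncovered → point at 9; [10,13] uncovered → point at 13.
Points: 1, 7, 9, 13 (4 total).

1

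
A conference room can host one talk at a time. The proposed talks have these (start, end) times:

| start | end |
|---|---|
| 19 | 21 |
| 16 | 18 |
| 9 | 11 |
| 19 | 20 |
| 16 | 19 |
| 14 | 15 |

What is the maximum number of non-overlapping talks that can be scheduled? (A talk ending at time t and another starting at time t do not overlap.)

4

Order by finish time; keep every interval that doesn't clash with the previous kept one.
By end time: (9,11), (14,15), (16,18), (16,19), (19,20), (19,21).
Pick (9,11); next start ≥ 11 → (14,15); next start ≥ 15 → (16,18); next start ≥ 18 → (19,20).
Selected 4 talks.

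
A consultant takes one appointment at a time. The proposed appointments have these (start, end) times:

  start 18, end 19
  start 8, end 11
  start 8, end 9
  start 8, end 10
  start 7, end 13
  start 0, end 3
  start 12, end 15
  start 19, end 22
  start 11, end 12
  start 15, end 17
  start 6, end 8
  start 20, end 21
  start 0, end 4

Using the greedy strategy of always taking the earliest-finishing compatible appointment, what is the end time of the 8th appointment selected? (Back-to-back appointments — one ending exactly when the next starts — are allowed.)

Greedy by earliest finish: after sorting by end time, pick each interval compatible with the last pick.
Sorted by end: (0,3)  (0,4)  (6,8)  (8,9)  (8,10)  (8,11)  (11,12)  (7,13)  (12,15)  (15,17)  (18,19)  (20,21)  (19,22)
take (0,3); take (6,8); take (8,9); take (11,12); take (12,15); take (15,17); take (18,19); take (20,21).
Selected: (0,3) (6,8) (8,9) (11,12) (12,15) (15,17) (18,19) (20,21)

21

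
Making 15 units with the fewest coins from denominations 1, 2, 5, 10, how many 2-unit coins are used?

0

Greedy: take as many of the largest coin as possible, then repeat with the remainder.
15 = 1×10 + 1×5
Count of 2: 0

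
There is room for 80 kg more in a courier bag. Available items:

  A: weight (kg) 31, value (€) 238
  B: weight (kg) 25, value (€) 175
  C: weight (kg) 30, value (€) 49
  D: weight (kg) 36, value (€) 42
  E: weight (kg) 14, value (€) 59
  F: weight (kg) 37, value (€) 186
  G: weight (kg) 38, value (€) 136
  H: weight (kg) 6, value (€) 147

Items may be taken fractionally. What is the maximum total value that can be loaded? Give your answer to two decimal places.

650.49

Sort by value per unit weight and fill in that order.
Order: H (147/6=24.50) > A (238/31=7.68) > B (175/25=7.00) > F (186/37=5.03) > E (59/14=4.21) > G (136/38=3.58) > C (49/30=1.63) > D (42/36=1.17)
Fill: take H (6 @ 147) → take A (31 @ 238) → take B (25 @ 175) → take 18/37 of F → 90.49; 80/80 used.
Total value = 650.49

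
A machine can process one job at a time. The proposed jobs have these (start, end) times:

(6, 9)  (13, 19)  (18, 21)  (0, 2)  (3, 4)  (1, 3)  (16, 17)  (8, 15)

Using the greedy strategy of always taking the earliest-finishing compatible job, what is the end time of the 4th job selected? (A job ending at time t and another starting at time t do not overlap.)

Sort by end time and greedily take each interval whose start is ≥ the last chosen end.
Sorted by end: (0,2)  (1,3)  (3,4)  (6,9)  (8,15)  (16,17)  (13,19)  (18,21)
take (0,2); take (3,4); take (6,9); take (16,17); take (18,21).
Selected: (0,2) (3,4) (6,9) (16,17) (18,21)

17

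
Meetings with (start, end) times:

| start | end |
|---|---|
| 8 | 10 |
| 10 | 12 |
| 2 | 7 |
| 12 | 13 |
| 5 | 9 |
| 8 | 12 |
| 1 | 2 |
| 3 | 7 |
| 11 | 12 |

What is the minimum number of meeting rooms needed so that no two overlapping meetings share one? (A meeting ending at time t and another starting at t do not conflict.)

3

starts: [1, 2, 3, 5, 8, 8, 10, 11, 12]
ends:   [2, 7, 7, 9, 10, 12, 12, 12, 13]
s1→1 e2→0 s2→1 s3→2 s5→3  — peak 3.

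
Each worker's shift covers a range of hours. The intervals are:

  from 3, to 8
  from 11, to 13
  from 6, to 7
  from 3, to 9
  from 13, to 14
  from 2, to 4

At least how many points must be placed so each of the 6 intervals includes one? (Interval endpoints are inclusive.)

3

Sort by right endpoint; whenever an interval is uncovered, place a point at its right end.
Sorted: [2,4] [6,7] [3,8] [3,9] [11,13] [13,14]
{[2,4]} hit by 4; {[6,7],[3,8],[3,9]} hit by 7; {[11,13],[13,14]} hit by 13.
Points: 4, 7, 13 (3 total).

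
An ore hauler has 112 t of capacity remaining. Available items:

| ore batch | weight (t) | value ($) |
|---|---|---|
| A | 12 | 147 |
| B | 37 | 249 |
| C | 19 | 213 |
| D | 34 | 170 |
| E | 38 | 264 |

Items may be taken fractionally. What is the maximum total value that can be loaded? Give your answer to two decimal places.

903.00

Greedy by value/weight ratio, highest first.
Ratios (sorted): A 12.25, C 11.21, E 6.95, B 6.73, D 5.00
take A (12 @ 147); take C (19 @ 213); take E (38 @ 264); take B (37 @ 249); take 6/34 of D → 30.00. Capacity used 112/112.
Total value = 903.00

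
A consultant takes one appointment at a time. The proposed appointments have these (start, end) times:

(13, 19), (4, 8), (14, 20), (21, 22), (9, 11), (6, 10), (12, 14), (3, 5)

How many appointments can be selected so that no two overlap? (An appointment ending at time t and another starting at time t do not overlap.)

5

By end time: (3,5), (4,8), (6,10), (9,11), (12,14), (13,19), (14,20), (21,22).
Pick (3,5); next start ≥ 5 → (6,10); next start ≥ 10 → (12,14); next start ≥ 14 → (14,20); next start ≥ 20 → (21,22).
Selected 5 appointments.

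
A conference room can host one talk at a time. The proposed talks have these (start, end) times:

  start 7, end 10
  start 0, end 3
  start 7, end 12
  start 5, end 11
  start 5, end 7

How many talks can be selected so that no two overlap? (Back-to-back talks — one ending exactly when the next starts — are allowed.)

3

Sort by end time and greedily take each interval whose start is ≥ the last chosen end.
By end time: (0,3), (5,7), (7,10), (5,11), (7,12).
Pick (0,3); next start ≥ 3 → (5,7); next start ≥ 7 → (7,10).
Selected 3 talks.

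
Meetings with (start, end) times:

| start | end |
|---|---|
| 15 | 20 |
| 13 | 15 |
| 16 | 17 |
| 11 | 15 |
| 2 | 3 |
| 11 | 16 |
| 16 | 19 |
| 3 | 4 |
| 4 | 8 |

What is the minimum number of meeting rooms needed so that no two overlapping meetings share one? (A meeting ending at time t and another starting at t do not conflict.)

Events (time:±→running): 2:+→1 3:-→0 3:+→1 4:-→0 4:+→1 8:-→0 11:+→1 11:+→2 13:+→3 … peak 3.

3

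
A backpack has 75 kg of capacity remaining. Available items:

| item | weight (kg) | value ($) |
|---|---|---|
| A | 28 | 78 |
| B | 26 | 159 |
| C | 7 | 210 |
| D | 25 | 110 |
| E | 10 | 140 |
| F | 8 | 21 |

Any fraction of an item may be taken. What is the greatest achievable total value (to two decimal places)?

638.50

Greedy by value/weight ratio, highest first.
Ratios (sorted): C 30.00, E 14.00, B 6.12, D 4.40, A 2.79, F 2.62
take C (7 @ 210); take E (10 @ 140); take B (26 @ 159); take D (25 @ 110); take 7/28 of A → 19.50. Capacity used 75/75.
Total value = 638.50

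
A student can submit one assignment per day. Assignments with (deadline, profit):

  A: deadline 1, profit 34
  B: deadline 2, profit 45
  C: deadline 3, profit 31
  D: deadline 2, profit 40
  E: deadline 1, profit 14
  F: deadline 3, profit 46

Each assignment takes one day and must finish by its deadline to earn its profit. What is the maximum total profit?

Take jobs in profit order; each goes to the latest open slot no later than its deadline.
Profit order: F=46 B=45 D=40 A=34 C=31 E=14
Assign: F→slot 3, B→slot 2, D→slot 1, A skipped, C skipped, E skipped.
Slots: [1:D] [2:B] [3:F]
Profit = 40 + 45 + 46 = 131

131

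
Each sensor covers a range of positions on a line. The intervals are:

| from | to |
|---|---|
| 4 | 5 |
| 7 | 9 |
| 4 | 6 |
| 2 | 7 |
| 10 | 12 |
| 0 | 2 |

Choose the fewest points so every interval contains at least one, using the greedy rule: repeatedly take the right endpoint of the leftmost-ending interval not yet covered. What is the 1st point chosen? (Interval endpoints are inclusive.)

2

Process intervals by earliest right end; each time one isn't hit yet, stab at its right endpoint.
Sorted: [0,2] [4,5] [4,6] [2,7] [7,9] [10,12]
{[0,2]} hit by 2; {[4,5],[4,6],[2,7]} hit by 5; {[7,9]} hit by 9; {[10,12]} hit by 12.
Points: 2, 5, 9, 12 (4 total).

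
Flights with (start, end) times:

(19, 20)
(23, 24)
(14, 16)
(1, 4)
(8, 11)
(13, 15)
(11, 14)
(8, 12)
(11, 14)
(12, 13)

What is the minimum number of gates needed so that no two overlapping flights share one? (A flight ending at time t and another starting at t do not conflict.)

3

Events (time:±→running): 1:+→1 4:-→0 8:+→1 8:+→2 11:-→1 11:+→2 11:+→3 … peak 3.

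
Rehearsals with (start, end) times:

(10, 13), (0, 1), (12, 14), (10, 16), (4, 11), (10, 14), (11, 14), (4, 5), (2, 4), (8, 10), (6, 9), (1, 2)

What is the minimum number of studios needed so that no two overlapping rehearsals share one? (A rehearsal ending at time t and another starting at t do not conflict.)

5

The answer is the maximum number of intervals overlapping at any instant.
Events (time:±→running): 0:+→1 1:-→0 1:+→1 2:-→0 2:+→1 4:-→0 4:+→1 4:+→2 5:-→1 6:+→2 8:+→3 9:-→2 10:-→1 10:+→2 10:+→3 10:+→4 11:-→3 11:+→4 12:+→5 … peak 5.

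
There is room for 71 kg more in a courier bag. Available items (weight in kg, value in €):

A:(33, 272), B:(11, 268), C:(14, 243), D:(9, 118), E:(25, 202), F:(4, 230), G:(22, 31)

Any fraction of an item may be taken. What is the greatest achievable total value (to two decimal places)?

1131.00

Sort by value per unit weight and fill in that order.
Ratios (sorted): F 57.50, B 24.36, C 17.36, D 13.11, A 8.24, E 8.08, G 1.41
take F (4 @ 230); take B (11 @ 268); take C (14 @ 243); take D (9 @ 118); take A (33 @ 272). Capacity used 71/71.
Total value = 1131.00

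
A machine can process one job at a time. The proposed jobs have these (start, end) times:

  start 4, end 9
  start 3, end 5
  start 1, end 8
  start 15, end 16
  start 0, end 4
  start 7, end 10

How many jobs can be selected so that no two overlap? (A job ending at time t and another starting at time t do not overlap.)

Sort by end time and greedily take each interval whose start is ≥ the last chosen end.
By end time: (0,4), (3,5), (1,8), (4,9), (7,10), (15,16).
Pick (0,4); next start ≥ 4 → (4,9); next start ≥ 9 → (15,16).
Selected 3 jobs.

3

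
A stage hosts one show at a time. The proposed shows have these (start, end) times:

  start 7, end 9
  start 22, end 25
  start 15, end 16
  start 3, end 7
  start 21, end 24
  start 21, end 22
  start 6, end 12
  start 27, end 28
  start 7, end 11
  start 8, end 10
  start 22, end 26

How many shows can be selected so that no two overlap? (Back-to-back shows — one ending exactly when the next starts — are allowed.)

Sort by end time and greedily take each interval whose start is ≥ the last chosen end.
Sorted by end: (3,7)  (7,9)  (8,10)  (7,11)  (6,12)  (15,16)  (21,22)  (21,24)  (22,25)  (22,26)  (27,28)
take (3,7); take (7,9); skip (7,11); take (15,16); take (21,22); skip (21,24); take (22,25); take (27,28).
Selected 6 shows.

6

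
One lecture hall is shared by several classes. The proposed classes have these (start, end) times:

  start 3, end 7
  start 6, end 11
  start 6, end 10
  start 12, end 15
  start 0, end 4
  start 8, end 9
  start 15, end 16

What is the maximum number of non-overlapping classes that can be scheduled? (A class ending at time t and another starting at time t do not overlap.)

Sort by end time and greedily take each interval whose start is ≥ the last chosen end.
By end time: (0,4), (3,7), (8,9), (6,10), (6,11), (12,15), (15,16).
Pick (0,4); next start ≥ 4 → (8,9); next start ≥ 9 → (12,15); next start ≥ 15 → (15,16).
Selected 4 classes.

4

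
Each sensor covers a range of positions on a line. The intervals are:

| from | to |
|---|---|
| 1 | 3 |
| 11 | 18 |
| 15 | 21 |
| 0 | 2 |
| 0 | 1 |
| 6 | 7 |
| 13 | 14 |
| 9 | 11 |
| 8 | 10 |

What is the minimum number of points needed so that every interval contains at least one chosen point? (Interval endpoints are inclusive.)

Process intervals by earliest right end; each time one isn't hit yet, stab at its right endpoint.
Sorted: [0,1] [0,2] [1,3] [6,7] [8,10] [9,11] [13,14] [11,18] [15,21]
{[0,1],[0,2],[1,3]} hit by 1; {[6,7]} hit by 7; {[8,10],[9,11]} hit by 10; {[13,14],[11,18]} hit by 14; {[15,21]} hit by 21.
Points: 1, 7, 10, 14, 21 (5 total).

5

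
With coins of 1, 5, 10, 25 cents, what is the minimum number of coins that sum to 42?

Greedy: take as many of the largest coin as possible, then repeat with the remainder.
42 = 1×25 + 1×10 + 1×5 + 2×1
Total coins = 1 + 1 + 1 + 2 = 5

5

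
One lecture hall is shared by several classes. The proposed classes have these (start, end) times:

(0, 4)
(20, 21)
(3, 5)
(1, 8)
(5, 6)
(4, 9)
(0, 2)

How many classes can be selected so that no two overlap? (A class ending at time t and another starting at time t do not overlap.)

Sort by end time and greedily take each interval whose start is ≥ the last chosen end.
By end time: (0,2), (0,4), (3,5), (5,6), (1,8), (4,9), (20,21).
Pick (0,2); next start ≥ 2 → (3,5); next start ≥ 5 → (5,6); next start ≥ 6 → (20,21).
Selected 4 classes.

4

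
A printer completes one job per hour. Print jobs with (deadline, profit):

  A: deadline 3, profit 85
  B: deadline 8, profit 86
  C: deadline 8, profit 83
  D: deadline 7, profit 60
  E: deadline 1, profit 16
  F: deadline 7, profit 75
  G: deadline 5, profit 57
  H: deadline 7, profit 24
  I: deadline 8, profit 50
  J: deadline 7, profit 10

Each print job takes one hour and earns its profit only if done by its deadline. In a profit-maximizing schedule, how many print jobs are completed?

Take jobs in profit order; each goes to the latest open slot no later than its deadline.
Profit order: B=86 A=85 C=83 F=75 D=60 G=57 I=50 H=24 E=16 J=10
Assign: B→slot 8, A→slot 3, C→slot 7, F→slot 6, D→slot 5, G→slot 4, I→slot 2, H→slot 1, E skipped, J skipped.
Slots: [1:H] [2:I] [3:A] [4:G] [5:D] [6:F] [7:C] [8:B]
8 of 10 scheduled.

8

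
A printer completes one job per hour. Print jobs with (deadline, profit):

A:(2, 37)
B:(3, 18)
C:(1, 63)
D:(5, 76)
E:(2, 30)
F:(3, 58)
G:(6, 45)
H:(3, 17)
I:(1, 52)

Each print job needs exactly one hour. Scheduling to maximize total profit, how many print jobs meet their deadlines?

Sort by profit descending; place each in the latest free slot ≤ its deadline.
By profit: D(d5,76), C(d1,63), F(d3,58), I(d1,52), G(d6,45), A(d2,37), E(d2,30), B(d3,18), H(d3,17)
D→slot 5; C→slot 1; F→slot 3; I skipped; G→slot 6; A→slot 2; E skipped; B skipped; H skipped.
5 of 9 scheduled.

5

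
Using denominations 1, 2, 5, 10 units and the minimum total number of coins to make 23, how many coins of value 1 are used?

23 − 2×10→3 − 1×2→1 − 1×1→0
Count of 1: 1

1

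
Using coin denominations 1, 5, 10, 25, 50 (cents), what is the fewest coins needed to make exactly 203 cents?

203 − 4×50→3 − 3×1→0
Total coins = 4 + 3 = 7

7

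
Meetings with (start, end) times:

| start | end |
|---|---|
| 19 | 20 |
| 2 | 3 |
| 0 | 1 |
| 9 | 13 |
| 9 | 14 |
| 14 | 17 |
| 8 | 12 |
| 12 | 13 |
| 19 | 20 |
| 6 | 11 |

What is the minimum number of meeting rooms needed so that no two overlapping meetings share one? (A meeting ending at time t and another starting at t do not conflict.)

4

starts: [0, 2, 6, 8, 9, 9, 12, 14, 19, 19]
ends:   [1, 3, 11, 12, 13, 13, 14, 17, 20, 20]
s0→1 e1→0 s2→1 e3→0 s6→1 s8→2 s9→3 s9→4  — peak 4.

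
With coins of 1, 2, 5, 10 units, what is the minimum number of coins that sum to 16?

3

16 = 1×10 + 1×5 + 1×1
Total coins = 1 + 1 + 1 = 3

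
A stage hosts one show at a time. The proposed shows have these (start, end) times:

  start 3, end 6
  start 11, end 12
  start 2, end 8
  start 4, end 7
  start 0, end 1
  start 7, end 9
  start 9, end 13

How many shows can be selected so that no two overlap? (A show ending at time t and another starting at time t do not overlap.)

4

Greedy by earliest finish: after sorting by end time, pick each interval compatible with the last pick.
Sorted by end: (0,1)  (3,6)  (4,7)  (2,8)  (7,9)  (11,12)  (9,13)
take (0,1); take (3,6); skip (2,8); take (7,9); take (11,12); skip (9,13).
Selected 4 shows.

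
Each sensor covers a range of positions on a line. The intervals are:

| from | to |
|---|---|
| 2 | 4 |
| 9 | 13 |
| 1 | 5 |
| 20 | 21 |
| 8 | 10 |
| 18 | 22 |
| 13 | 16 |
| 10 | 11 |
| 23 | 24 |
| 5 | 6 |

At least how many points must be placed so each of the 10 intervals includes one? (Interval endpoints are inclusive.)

Sorted: [2,4] [1,5] [5,6] [8,10] [10,11] [9,13] [13,16] [20,21] [18,22] [23,24]
{[2,4],[1,5]} hit by 4; {[5,6]} hit by 6; {[8,10],[10,11],[9,13]} hit by 10; {[13,16]} hit by 16; {[20,21],[18,22]} hit by 21; {[23,24]} hit by 24.
Points: 4, 6, 10, 16, 21, 24 (6 total).

6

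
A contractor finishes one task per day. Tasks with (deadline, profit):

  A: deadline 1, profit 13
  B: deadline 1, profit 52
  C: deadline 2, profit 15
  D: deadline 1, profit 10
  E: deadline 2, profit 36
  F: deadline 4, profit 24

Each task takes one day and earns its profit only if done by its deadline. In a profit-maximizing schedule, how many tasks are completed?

Take jobs in profit order; each goes to the latest open slot no later than its deadline.
Profit order: B=52 E=36 F=24 C=15 A=13 D=10
Assign: B→slot 1, E→slot 2, F→slot 4, C skipped, A skipped, D skipped.
Slots: [1:B] [2:E] [4:F]
3 of 6 scheduled.

3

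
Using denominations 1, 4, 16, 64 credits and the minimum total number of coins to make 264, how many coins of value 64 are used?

Greedy: take as many of the largest coin as possible, then repeat with the remainder.
264 = 4×64 + 2×4
Count of 64: 4

4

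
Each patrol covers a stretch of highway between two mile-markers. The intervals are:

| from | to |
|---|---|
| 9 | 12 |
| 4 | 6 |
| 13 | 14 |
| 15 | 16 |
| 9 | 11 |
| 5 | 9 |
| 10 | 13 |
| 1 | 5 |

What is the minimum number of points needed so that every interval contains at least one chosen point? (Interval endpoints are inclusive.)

Sort by right endpoint; whenever an interval is uncovered, place a point at its right end.
Sorted: [1,5] [4,6] [5,9] [9,11] [9,12] [10,13] [13,14] [15,16]
{[1,5],[4,6],[5,9]} hit by 5; {[9,11],[9,12],[10,13]} hit by 11; {[13,14]} hit by 14; {[15,16]} hit by 16.
Points: 5, 11, 14, 16 (4 total).

4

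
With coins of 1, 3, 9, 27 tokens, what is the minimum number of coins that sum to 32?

Greedy: take as many of the largest coin as possible, then repeat with the remainder.
32 = 1×27 + 1×3 + 2×1
Total coins = 1 + 1 + 2 = 4

4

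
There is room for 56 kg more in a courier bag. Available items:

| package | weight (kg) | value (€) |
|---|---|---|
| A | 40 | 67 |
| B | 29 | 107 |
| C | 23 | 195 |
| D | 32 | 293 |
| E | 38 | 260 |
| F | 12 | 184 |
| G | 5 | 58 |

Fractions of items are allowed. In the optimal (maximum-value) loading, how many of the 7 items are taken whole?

3

Ratios (sorted): F 15.33, G 11.60, D 9.16, C 8.48, E 6.84, B 3.69, A 1.68
take F (12 @ 184); take G (5 @ 58); take D (32 @ 293); take 7/23 of C → 59.35. Capacity used 56/56.
3 item(s) taken whole; one partial (take 7/23 of C).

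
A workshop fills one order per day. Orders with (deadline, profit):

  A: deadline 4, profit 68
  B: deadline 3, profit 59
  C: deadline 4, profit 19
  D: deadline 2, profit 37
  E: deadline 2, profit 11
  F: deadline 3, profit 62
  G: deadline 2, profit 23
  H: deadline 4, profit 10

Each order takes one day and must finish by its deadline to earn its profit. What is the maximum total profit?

226

Take jobs in profit order; each goes to the latest open slot no later than its deadline.
Profit order: A=68 F=62 B=59 D=37 G=23 C=19 E=11 H=10
Assign: A→slot 4, F→slot 3, B→slot 2, D→slot 1, G skipped, C skipped, E skipped, H skipped.
Slots: [1:D] [2:B] [3:F] [4:A]
Profit = 37 + 59 + 62 + 68 = 226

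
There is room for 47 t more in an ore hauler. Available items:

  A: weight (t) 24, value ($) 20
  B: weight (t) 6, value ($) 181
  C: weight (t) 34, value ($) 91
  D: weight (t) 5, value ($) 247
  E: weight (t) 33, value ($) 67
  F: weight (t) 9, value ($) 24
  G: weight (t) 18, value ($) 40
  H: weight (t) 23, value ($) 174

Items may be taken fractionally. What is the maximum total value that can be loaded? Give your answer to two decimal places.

Order: D (247/5=49.40) > B (181/6=30.17) > H (174/23=7.57) > C (91/34=2.68) > F (24/9=2.67) > G (40/18=2.22) > E (67/33=2.03) > A (20/24=0.83)
Fill: take D (5 @ 247) → take B (6 @ 181) → take H (23 @ 174) → take 13/34 of C → 34.79; 47/47 used.
Total value = 636.79

636.79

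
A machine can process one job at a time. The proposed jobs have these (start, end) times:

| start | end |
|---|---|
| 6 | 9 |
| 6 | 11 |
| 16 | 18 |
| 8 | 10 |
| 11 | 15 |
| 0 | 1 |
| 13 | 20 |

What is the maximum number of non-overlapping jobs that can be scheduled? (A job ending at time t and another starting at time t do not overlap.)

4

Order by finish time; keep every interval that doesn't clash with the previous kept one.
Sorted by end: (0,1)  (6,9)  (8,10)  (6,11)  (11,15)  (16,18)  (13,20)
take (0,1); take (6,9); take (11,15); take (16,18).
Selected 4 jobs.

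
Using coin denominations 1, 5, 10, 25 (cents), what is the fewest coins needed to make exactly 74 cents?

Greedy: take as many of the largest coin as possible, then repeat with the remainder.
74 = 2×25 + 2×10 + 4×1
Total coins = 2 + 2 + 4 = 8

8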